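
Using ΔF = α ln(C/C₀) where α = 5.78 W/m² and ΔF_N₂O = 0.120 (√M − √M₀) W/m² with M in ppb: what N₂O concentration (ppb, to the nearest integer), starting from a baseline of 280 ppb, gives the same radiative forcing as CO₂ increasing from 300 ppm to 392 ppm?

M ≈ 877 ppb

CO₂ forcing: 5.78 × ln(392/300) = 5.78 × 0.267479 = 1.54603 W/m².
Set 0.120(√M − √280) = 1.54603: √M = 1.54603/0.120 + √280 = 12.8836 + 16.7332 = 29.6168.
M = (29.6168)² = 877.15 ppb.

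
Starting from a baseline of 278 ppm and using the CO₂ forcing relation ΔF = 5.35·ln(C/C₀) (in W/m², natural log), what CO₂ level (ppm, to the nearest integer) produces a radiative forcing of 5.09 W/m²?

C ≈ 720 ppm

Set 5.35 ln(C/278) = 5.09, so ln(C/278) = 5.09/5.35 = 0.95140.
Then C/278 = e^0.95140 = 2.58933, giving C = 278 × 2.58933 = 719.83 ppm.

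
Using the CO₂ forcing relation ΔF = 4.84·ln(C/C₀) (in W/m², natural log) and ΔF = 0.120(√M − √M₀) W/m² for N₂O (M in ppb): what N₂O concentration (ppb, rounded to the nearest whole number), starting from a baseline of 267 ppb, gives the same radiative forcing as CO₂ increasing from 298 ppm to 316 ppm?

CO₂ forcing: 4.84 × ln(316/298) = 4.84 × 0.058649 = 0.28386 W/m².
Set 0.120(√M − √267) = 0.28386: √M = 0.28386/0.120 + √267 = 2.3655 + 16.3401 = 18.7056.
M = (18.7056)² = 349.90 ppb.

M ≈ 350 ppb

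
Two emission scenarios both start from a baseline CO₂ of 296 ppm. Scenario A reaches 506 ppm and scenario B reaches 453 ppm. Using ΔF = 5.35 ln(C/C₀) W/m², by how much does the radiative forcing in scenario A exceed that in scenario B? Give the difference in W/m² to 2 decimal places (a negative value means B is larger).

ΔF_A = 5.35 ln(506/296) = 5.35 × 0.53618 = 2.8686 W/m².
ΔF_B = 5.35 ln(453/296) = 5.35 × 0.42553 = 2.2766 W/m².
Difference: 2.8686 − 2.2766 = 0.5920 W/m².

ΔF_A − ΔF_B = 0.59 W/m²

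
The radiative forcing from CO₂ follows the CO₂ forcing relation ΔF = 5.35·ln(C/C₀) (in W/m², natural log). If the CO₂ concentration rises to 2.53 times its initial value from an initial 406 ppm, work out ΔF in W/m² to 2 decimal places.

ΔF = 5.35 × ln(2.53) = 5.35 × 0.92822 = 4.9660 W/m².

ΔF = 4.97 W/m²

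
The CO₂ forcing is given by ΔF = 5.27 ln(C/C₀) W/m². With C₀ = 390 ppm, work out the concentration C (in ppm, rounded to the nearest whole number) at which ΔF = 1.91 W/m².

Set 5.27 ln(C/390) = 1.91, so ln(C/390) = 1.91/5.27 = 0.36243.
Then C/390 = e^0.36243 = 1.43682, giving C = 390 × 1.43682 = 560.36 ppm.

C ≈ 560 ppm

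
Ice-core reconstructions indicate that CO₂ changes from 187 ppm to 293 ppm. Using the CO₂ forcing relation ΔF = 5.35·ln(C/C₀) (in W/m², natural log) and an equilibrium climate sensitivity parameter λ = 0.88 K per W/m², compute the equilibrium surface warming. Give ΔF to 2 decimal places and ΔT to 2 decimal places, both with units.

ΔF = 2.40 W/m²; ΔT = 2.11 K

CO₂: 5.35 × ln(293/187) = 5.35 × ln(1.56684) = 5.35 × 0.44906 = 2.4025 W/m².
ΔT = λ ΔF = 0.88 × 2.40 = 2.1120 K.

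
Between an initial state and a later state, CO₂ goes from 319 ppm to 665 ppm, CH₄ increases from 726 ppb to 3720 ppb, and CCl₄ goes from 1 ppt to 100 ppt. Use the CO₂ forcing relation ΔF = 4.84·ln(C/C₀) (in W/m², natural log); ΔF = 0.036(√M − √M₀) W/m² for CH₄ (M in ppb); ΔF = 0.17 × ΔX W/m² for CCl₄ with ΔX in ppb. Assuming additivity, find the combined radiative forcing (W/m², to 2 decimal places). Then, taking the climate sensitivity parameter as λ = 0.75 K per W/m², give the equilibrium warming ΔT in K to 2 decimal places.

CO₂: 4.84 × ln(665/319) = 4.84 × ln(2.08464) = 4.84 × 0.73460 = 3.5555 W/m².
CH₄: 0.036 × (√3720 − √726) = 0.036 × (60.9918 − 26.9444) = 0.036 × 34.0474 = 1.2257 W/m².
CCl₄: Δ = 100 − 1 = 99 ppt = 0.099 ppb; ΔF = 0.17 × 0.099 = 0.0168 W/m².
Total ΔF = 3.5555 + 1.2257 + 0.0168 = 4.7980 W/m².
ΔT = λ ΔF = 0.75 × 4.80 = 3.6000 K.

ΔF = 4.80 W/m²; ΔT = 3.60 K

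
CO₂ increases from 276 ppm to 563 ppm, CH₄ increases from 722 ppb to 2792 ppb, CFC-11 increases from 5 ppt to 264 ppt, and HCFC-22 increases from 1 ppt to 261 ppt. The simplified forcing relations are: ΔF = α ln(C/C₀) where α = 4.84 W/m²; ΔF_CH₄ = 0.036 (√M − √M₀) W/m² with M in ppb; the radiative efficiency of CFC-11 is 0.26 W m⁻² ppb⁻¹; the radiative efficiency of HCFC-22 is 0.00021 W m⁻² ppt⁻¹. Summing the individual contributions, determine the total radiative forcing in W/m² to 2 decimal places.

CO₂: 4.84 × ln(563/276) = 4.84 × ln(2.03986) = 4.84 × 0.71288 = 3.4503 W/m².
CH₄: 0.036 × (√2792 − √722) = 0.036 × (52.8394 − 26.8701) = 0.036 × 25.9693 = 0.9349 W/m².
CFC-11: Δ = 264 − 5 = 259 ppt = 0.259 ppb; ΔF = 0.26 × 0.259 = 0.0673 W/m².
HCFC-22: ΔF = 0.00021 × (261 − 1) = 0.00021 × 260 = 0.0546 W/m².
Total ΔF = 3.4503 + 0.9349 + 0.0673 + 0.0546 = 4.5071 W/m².

ΔF = 4.51 W/m²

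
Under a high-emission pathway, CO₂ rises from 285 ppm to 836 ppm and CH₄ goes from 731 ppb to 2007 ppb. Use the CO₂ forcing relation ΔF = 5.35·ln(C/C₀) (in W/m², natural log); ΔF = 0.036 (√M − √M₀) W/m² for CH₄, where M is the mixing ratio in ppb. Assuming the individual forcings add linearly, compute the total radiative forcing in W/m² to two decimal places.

ΔF = 6.40 W/m²

CO₂: 5.35 × ln(836/285) = 5.35 × ln(2.93333) = 5.35 × 1.07614 = 5.7573 W/m².
CH₄: 0.036 × (√2007 − √731) = 0.036 × (44.7996 − 27.0370) = 0.036 × 17.7626 = 0.6395 W/m².
Total ΔF = 5.7573 + 0.6395 = 6.3968 W/m².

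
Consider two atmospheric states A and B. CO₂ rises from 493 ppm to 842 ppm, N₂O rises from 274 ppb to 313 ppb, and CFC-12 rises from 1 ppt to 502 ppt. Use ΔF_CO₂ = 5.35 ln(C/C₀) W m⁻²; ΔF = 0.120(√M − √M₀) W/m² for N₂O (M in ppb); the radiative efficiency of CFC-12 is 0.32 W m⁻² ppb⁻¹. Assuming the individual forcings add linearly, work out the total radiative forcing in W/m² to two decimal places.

CO₂: 5.35 × ln(842/493) = 5.35 × ln(1.70791) = 5.35 × 0.53527 = 2.8637 W/m².
N₂O: 0.120 × (√313 − √274) = 0.120 × (17.6918 − 16.5529) = 0.120 × 1.1389 = 0.1367 W/m².
CFC-12: Δ = 502 − 1 = 501 ppt = 0.501 ppb; ΔF = 0.32 × 0.501 = 0.1603 W/m².
Total ΔF = 2.8637 + 0.1367 + 0.1603 = 3.1607 W/m².

ΔF = 3.16 W/m²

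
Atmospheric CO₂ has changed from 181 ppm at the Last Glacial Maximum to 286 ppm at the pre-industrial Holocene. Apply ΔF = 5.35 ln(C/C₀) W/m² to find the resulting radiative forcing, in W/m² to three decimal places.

ΔF = 2.448 W/m²

CO₂ absorption bands are partially saturated, so forcing scales with the logarithm of the concentration ratio.
CO₂: 5.35 × ln(286/181) = 5.35 × ln(1.58011) = 5.35 × 0.45749 = 2.4476 W/m².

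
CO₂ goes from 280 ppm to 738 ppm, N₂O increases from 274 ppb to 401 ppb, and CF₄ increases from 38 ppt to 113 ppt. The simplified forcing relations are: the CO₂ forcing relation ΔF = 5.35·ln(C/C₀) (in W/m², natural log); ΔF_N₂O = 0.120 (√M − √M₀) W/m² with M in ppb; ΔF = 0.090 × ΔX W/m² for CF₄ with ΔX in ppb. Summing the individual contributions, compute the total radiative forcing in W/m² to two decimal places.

ΔF = 5.61 W/m²

CO₂: 5.35 × ln(738/280) = 5.35 × ln(2.63571) = 5.35 × 0.96915 = 5.1850 W/m².
N₂O: 0.120 × (√401 − √274) = 0.120 × (20.0250 − 16.5529) = 0.120 × 3.4721 = 0.4167 W/m².
CF₄: Δ = 113 − 38 = 75 ppt = 0.075 ppb; ΔF = 0.090 × 0.075 = 0.0068 W/m².
Total ΔF = 5.1850 + 0.4167 + 0.0068 = 5.6085 W/m².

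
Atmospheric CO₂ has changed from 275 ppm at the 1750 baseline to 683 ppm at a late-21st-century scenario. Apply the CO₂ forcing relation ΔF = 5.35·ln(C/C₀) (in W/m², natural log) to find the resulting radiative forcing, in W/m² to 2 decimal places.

CO₂: 5.35 × ln(683/275) = 5.35 × ln(2.48364) = 5.35 × 0.90973 = 4.8671 W/m².

ΔF = 4.87 W/m²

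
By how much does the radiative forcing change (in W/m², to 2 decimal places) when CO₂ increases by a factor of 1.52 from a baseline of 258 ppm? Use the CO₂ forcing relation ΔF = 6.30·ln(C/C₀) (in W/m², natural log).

Because the forcing depends only on the ratio C/C₀, the initial concentration does not enter.
ΔF = 6.30 × ln(1.52) = 6.30 × 0.41871 = 2.6379 W/m².

ΔF = 2.64 W/m²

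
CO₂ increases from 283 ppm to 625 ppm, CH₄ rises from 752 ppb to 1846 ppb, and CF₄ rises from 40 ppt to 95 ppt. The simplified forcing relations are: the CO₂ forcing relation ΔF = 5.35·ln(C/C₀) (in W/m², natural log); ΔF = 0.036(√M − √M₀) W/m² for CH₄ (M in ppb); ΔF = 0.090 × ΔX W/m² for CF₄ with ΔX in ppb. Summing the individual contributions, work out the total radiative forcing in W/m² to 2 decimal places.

ΔF = 4.80 W/m²

CO₂: 5.35 × ln(625/283) = 5.35 × ln(2.20848) = 5.35 × 0.79230 = 4.2388 W/m².
CH₄: 0.036 × (√1846 − √752) = 0.036 × (42.9651 − 27.4226) = 0.036 × 15.5425 = 0.5595 W/m².
CF₄: Δ = 95 − 40 = 55 ppt = 0.055 ppb; ΔF = 0.090 × 0.055 = 0.0050 W/m².
Total ΔF = 4.2388 + 0.5595 + 0.0050 = 4.8033 W/m².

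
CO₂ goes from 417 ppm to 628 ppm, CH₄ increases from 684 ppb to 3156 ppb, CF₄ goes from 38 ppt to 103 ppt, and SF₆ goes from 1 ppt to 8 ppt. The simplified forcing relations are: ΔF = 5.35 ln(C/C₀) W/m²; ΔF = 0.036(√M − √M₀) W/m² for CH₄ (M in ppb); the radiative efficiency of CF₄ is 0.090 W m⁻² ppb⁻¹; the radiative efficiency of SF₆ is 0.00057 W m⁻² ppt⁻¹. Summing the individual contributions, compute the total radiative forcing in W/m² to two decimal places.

ΔF = 3.28 W/m²

CO₂: 5.35 × ln(628/417) = 5.35 × ln(1.50600) = 5.35 × 0.40946 = 2.1906 W/m².
CH₄: 0.036 × (√3156 − √684) = 0.036 × (56.1783 − 26.1534) = 0.036 × 30.0249 = 1.0809 W/m².
CF₄: Δ = 103 − 38 = 65 ppt = 0.065 ppb; ΔF = 0.090 × 0.065 = 0.0059 W/m².
SF₆: ΔF = 0.00057 × (8 − 1) = 0.00057 × 7 = 0.0040 W/m².
Total ΔF = 2.1906 + 1.0809 + 0.0059 + 0.0040 = 3.2814 W/m².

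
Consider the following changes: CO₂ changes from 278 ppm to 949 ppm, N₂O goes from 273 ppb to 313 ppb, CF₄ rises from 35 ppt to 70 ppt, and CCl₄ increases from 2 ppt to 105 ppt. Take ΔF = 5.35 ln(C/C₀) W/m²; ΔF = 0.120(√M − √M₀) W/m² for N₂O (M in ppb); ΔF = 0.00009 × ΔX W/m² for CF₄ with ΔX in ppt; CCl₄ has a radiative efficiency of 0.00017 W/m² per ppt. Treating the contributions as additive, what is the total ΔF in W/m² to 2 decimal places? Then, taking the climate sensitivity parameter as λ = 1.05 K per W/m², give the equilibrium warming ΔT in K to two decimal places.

CO₂: 5.35 × ln(949/278) = 5.35 × ln(3.41367) = 5.35 × 1.22779 = 6.5687 W/m².
N₂O: 0.120 × (√313 − √273) = 0.120 × (17.6918 − 16.5227) = 0.120 × 1.1691 = 0.1403 W/m².
CF₄: ΔF = 0.00009 × (70 − 35) = 0.00009 × 35 = 0.0032 W/m².
CCl₄: ΔF = 0.00017 × (105 − 2) = 0.00017 × 103 = 0.0175 W/m².
Total ΔF = 6.5687 + 0.1403 + 0.0032 + 0.0175 = 6.7297 W/m².
ΔT = λ ΔF = 1.05 × 6.73 = 7.0665 K.

ΔF = 6.73 W/m²; ΔT = 7.07 K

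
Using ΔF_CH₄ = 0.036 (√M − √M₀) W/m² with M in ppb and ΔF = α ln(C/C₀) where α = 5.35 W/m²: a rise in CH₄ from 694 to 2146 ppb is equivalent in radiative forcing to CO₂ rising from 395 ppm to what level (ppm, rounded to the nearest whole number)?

CH₄ forcing: 0.036 × (√2146 − √694) = 0.036 × (46.3249 − 26.3439) = 0.036 × 19.9810 = 0.71932 W/m².
Set 5.35 ln(C/395) = 0.71932: ln(C/395) = 0.71932/5.35 = 0.13445, so C = 395 × e^0.13445 = 395 × 1.14391 = 451.84 ppm.

C ≈ 452 ppm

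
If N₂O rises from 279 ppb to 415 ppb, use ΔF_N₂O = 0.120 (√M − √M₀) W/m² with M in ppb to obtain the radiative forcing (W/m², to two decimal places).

N₂O: 0.120 × (√415 − √279) = 0.120 × (20.3715 − 16.7033) = 0.120 × 3.6682 = 0.4402 W/m².

ΔF = 0.44 W/m²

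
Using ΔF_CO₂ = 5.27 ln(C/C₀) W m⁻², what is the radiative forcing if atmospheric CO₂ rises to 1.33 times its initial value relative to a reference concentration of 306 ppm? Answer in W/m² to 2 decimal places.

ΔF = 5.27 × ln(1.33) = 5.27 × 0.28518 = 1.5029 W/m².

ΔF = 1.50 W/m²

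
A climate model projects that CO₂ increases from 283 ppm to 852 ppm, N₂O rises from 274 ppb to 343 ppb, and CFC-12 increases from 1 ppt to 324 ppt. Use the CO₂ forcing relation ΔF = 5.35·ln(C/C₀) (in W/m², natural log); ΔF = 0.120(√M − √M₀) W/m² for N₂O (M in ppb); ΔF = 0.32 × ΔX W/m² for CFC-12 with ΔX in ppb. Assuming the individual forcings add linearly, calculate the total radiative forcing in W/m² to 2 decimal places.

ΔF = 6.24 W/m²

CO₂: 5.35 × ln(852/283) = 5.35 × ln(3.01060) = 5.35 × 1.10214 = 5.8964 W/m².
N₂O: 0.120 × (√343 − √274) = 0.120 × (18.5203 − 16.5529) = 0.120 × 1.9674 = 0.2361 W/m².
CFC-12: Δ = 324 − 1 = 323 ppt = 0.323 ppb; ΔF = 0.32 × 0.323 = 0.1034 W/m².
Total ΔF = 5.8964 + 0.2361 + 0.1034 = 6.2359 W/m².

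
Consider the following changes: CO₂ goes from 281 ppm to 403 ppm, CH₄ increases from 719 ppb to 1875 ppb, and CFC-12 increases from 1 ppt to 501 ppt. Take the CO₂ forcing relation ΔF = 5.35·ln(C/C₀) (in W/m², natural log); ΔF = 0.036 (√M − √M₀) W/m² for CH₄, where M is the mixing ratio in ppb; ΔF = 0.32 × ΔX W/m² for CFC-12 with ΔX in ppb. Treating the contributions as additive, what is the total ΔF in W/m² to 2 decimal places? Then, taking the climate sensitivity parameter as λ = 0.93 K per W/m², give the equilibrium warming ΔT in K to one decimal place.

CO₂: 5.35 × ln(403/281) = 5.35 × ln(1.43416) = 5.35 × 0.36058 = 1.9291 W/m².
CH₄: 0.036 × (√1875 − √719) = 0.036 × (43.3013 − 26.8142) = 0.036 × 16.4871 = 0.5935 W/m².
CFC-12: Δ = 501 − 1 = 500 ppt = 0.500 ppb; ΔF = 0.32 × 0.500 = 0.1600 W/m².
Total ΔF = 1.9291 + 0.5935 + 0.1600 = 2.6826 W/m².
ΔT = λ ΔF = 0.93 × 2.68 = 2.4924 K.

ΔF = 2.68 W/m²; ΔT = 2.5 K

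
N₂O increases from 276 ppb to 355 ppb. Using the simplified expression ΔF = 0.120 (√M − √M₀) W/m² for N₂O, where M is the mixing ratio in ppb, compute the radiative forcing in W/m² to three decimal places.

ΔF = 0.267 W/m²

N₂O: 0.120 × (√355 − √276) = 0.120 × (18.8414 − 16.6132) = 0.120 × 2.2282 = 0.2674 W/m².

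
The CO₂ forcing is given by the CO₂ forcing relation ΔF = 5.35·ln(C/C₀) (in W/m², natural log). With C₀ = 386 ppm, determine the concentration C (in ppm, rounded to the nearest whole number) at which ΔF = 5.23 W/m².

C ≈ 1026 ppm

Set 5.35 ln(C/386) = 5.23, so ln(C/386) = 5.23/5.35 = 0.97757.
Then C/386 = e^0.97757 = 2.65799, giving C = 386 × 2.65799 = 1025.98 ppm.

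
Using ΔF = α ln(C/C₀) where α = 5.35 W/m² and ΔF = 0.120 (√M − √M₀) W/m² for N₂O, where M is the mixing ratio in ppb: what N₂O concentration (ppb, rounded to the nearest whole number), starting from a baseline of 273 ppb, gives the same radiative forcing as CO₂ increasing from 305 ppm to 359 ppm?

CO₂ forcing: 5.35 × ln(359/305) = 5.35 × 0.163011 = 0.87211 W/m².
Set 0.120(√M − √273) = 0.87211: √M = 0.87211/0.120 + √273 = 7.2676 + 16.5227 = 23.7903.
M = (23.7903)² = 565.98 ppb.

M ≈ 566 ppb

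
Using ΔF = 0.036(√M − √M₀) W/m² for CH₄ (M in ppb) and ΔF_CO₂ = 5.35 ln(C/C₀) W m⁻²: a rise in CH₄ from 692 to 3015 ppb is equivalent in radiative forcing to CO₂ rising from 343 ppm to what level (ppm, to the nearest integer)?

CH₄ forcing: 0.036 × (√3015 − √692) = 0.036 × (54.9090 − 26.3059) = 0.036 × 28.6031 = 1.02971 W/m².
Set 5.35 ln(C/343) = 1.02971: ln(C/343) = 1.02971/5.35 = 0.19247, so C = 343 × e^0.19247 = 343 × 1.21224 = 415.80 ppm.

C ≈ 416 ppm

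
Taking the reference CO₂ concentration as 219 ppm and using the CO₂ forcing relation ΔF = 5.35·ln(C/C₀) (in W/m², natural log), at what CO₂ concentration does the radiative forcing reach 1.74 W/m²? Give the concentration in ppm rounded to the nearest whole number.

C ≈ 303 ppm

Set 5.35 ln(C/219) = 1.74, so ln(C/219) = 1.74/5.35 = 0.32523.
Then C/219 = e^0.32523 = 1.38435, giving C = 219 × 1.38435 = 303.17 ppm.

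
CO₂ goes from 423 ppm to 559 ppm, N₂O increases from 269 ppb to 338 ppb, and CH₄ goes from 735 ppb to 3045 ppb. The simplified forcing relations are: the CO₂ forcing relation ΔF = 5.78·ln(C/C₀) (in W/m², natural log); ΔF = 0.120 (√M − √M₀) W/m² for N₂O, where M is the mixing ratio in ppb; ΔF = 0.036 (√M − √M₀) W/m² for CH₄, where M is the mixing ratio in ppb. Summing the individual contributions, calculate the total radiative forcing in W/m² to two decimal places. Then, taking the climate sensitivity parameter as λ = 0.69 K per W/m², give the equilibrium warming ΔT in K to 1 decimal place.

CO₂: 5.78 × ln(559/423) = 5.78 × ln(1.32151) = 5.78 × 0.27878 = 1.6113 W/m².
N₂O: 0.120 × (√338 − √269) = 0.120 × (18.3848 − 16.4012) = 0.120 × 1.9836 = 0.2380 W/m².
CH₄: 0.036 × (√3045 − √735) = 0.036 × (55.1815 − 27.1109) = 0.036 × 28.0706 = 1.0105 W/m².
Total ΔF = 1.6113 + 0.2380 + 1.0105 = 2.8598 W/m².
ΔT = λ ΔF = 0.69 × 2.86 = 1.9734 K.

ΔF = 2.86 W/m²; ΔT = 2.0 K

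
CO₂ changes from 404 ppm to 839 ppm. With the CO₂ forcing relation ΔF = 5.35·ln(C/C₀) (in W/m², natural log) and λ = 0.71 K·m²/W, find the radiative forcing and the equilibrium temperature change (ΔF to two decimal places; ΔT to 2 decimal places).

CO₂: 5.35 × ln(839/404) = 5.35 × ln(2.07673) = 5.35 × 0.73079 = 3.9097 W/m².
ΔT = λ ΔF = 0.71 × 3.91 = 2.7761 K.

ΔF = 3.91 W/m²; ΔT = 2.78 K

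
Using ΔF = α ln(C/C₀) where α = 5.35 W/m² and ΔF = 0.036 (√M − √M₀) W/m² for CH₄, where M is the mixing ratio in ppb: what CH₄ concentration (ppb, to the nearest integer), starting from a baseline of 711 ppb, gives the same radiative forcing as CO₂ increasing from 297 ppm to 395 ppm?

CO₂ forcing: 5.35 × ln(395/297) = 5.35 × 0.285154 = 1.52557 W/m².
Set 0.036(√M − √711) = 1.52557: √M = 1.52557/0.036 + √711 = 42.3769 + 26.6646 = 69.0415.
M = (69.0415)² = 4766.73 ppb.

M ≈ 4767 ppb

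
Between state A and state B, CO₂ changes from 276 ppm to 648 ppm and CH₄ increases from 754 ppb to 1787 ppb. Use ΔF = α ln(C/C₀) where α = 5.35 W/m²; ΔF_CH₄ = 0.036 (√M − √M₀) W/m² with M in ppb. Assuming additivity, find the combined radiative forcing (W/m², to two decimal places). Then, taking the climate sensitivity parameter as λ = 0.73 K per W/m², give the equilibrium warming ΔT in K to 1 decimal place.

ΔF = 5.10 W/m²; ΔT = 3.7 K

CO₂: 5.35 × ln(648/276) = 5.35 × ln(2.34783) = 5.35 × 0.85349 = 4.5662 W/m².
CH₄: 0.036 × (√1787 − √754) = 0.036 × (42.2729 − 27.4591) = 0.036 × 14.8138 = 0.5333 W/m².
Total ΔF = 4.5662 + 0.5333 = 5.0995 W/m².
ΔT = λ ΔF = 0.73 × 5.10 = 3.7230 K.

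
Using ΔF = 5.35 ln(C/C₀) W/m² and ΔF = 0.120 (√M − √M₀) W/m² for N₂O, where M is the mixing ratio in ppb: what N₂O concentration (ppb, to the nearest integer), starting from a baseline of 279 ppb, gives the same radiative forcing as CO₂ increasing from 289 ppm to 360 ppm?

M ≈ 702 ppb

CO₂ forcing: 5.35 × ln(360/289) = 5.35 × 0.219677 = 1.17527 W/m².
Set 0.120(√M − √279) = 1.17527: √M = 1.17527/0.120 + √279 = 9.7939 + 16.7033 = 26.4972.
M = (26.4972)² = 702.10 ppb.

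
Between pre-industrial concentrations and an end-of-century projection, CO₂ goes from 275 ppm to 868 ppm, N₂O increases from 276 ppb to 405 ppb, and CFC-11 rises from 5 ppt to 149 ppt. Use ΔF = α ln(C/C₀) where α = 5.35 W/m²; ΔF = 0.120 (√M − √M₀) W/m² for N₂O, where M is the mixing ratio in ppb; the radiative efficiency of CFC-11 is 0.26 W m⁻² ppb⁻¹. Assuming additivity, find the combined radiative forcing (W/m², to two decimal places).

ΔF = 6.61 W/m²

CO₂: 5.35 × ln(868/275) = 5.35 × ln(3.15636) = 5.35 × 1.14942 = 6.1494 W/m².
N₂O: 0.120 × (√405 − √276) = 0.120 × (20.1246 − 16.6132) = 0.120 × 3.5114 = 0.4214 W/m².
CFC-11: Δ = 149 − 5 = 144 ppt = 0.144 ppb; ΔF = 0.26 × 0.144 = 0.0374 W/m².
Total ΔF = 6.1494 + 0.4214 + 0.0374 = 6.6082 W/m².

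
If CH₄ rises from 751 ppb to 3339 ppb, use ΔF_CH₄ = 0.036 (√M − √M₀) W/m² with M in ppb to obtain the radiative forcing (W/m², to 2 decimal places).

ΔF = 1.09 W/m²

CH₄: 0.036 × (√3339 − √751) = 0.036 × (57.7841 − 27.4044) = 0.036 × 30.3797 = 1.0937 W/m².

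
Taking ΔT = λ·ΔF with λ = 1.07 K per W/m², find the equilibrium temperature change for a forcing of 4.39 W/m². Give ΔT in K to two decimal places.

ΔT = 4.70 K

ΔT = λ ΔF = 1.07 × 4.39 = 4.6973 K.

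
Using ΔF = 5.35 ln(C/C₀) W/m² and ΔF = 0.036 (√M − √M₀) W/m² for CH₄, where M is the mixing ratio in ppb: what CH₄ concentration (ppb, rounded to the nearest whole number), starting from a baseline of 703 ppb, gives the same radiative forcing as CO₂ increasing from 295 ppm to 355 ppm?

M ≈ 2919 ppb

CO₂ forcing: 5.35 × ln(355/295) = 5.35 × 0.185142 = 0.99051 W/m².
Set 0.036(√M − √703) = 0.99051: √M = 0.99051/0.036 + √703 = 27.5142 + 26.5141 = 54.0283.
M = (54.0283)² = 2919.06 ppb.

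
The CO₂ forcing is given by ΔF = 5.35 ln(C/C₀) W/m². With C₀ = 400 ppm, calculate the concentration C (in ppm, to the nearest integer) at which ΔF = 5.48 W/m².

Set 5.35 ln(C/400) = 5.48, so ln(C/400) = 5.48/5.35 = 1.02430.
Then C/400 = e^1.02430 = 2.78515, giving C = 400 × 2.78515 = 1114.06 ppm.

C ≈ 1114 ppm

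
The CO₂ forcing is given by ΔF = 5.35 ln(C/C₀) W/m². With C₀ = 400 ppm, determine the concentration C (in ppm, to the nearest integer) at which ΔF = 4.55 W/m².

C ≈ 936 ppm

Set 5.35 ln(C/400) = 4.55, so ln(C/400) = 4.55/5.35 = 0.85047.
Then C/400 = e^0.85047 = 2.34075, giving C = 400 × 2.34075 = 936.30 ppm.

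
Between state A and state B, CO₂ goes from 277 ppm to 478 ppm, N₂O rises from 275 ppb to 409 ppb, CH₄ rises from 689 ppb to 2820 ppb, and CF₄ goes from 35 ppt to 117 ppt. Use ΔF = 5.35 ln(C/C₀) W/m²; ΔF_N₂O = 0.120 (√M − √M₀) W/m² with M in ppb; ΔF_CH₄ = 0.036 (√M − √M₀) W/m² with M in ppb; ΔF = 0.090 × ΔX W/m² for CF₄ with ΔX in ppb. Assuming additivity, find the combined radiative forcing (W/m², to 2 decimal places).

ΔF = 4.33 W/m²

CO₂: 5.35 × ln(478/277) = 5.35 × ln(1.72563) = 5.35 × 0.54559 = 2.9189 W/m².
N₂O: 0.120 × (√409 − √275) = 0.120 × (20.2237 − 16.5831) = 0.120 × 3.6406 = 0.4369 W/m².
CH₄: 0.036 × (√2820 − √689) = 0.036 × (53.1037 − 26.2488) = 0.036 × 26.8549 = 0.9668 W/m².
CF₄: Δ = 117 − 35 = 82 ppt = 0.082 ppb; ΔF = 0.090 × 0.082 = 0.0074 W/m².
Total ΔF = 2.9189 + 0.4369 + 0.9668 + 0.0074 = 4.3300 W/m².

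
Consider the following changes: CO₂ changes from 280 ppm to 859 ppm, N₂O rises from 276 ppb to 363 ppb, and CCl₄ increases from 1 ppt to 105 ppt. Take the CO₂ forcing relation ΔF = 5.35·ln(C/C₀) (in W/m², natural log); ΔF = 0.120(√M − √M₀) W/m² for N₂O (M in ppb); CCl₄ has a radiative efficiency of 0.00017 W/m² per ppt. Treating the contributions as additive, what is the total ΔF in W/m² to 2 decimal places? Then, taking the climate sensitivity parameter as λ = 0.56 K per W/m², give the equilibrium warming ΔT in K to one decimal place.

ΔF = 6.31 W/m²; ΔT = 3.5 K

CO₂: 5.35 × ln(859/280) = 5.35 × ln(3.06786) = 5.35 × 1.12098 = 5.9972 W/m².
N₂O: 0.120 × (√363 − √276) = 0.120 × (19.0526 − 16.6132) = 0.120 × 2.4394 = 0.2927 W/m².
CCl₄: ΔF = 0.00017 × (105 − 1) = 0.00017 × 104 = 0.0177 W/m².
Total ΔF = 5.9972 + 0.2927 + 0.0177 = 6.3076 W/m².
ΔT = λ ΔF = 0.56 × 6.31 = 3.5336 K.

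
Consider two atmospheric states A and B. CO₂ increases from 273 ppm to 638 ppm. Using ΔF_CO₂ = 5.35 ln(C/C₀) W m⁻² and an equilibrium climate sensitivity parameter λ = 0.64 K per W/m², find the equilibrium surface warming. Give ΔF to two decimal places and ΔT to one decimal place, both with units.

ΔF = 4.54 W/m²; ΔT = 2.9 K

CO₂: 5.35 × ln(638/273) = 5.35 × ln(2.33700) = 5.35 × 0.84887 = 4.5415 W/m².
ΔT = λ ΔF = 0.64 × 4.54 = 2.9056 K.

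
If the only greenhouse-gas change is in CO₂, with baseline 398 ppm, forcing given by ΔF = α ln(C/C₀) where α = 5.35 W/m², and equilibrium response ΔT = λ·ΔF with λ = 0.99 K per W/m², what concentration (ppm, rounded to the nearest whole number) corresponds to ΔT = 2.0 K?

Required forcing: ΔF = ΔT/λ = 2.0/0.99 = 2.0202 W/m².
Then ln(C/398) = ΔF/5.35 = 2.0202/5.35 = 0.37761.
So C = 398 × e^0.37761 = 398 × 1.45879 = 580.60 ppm.

C ≈ 581 ppm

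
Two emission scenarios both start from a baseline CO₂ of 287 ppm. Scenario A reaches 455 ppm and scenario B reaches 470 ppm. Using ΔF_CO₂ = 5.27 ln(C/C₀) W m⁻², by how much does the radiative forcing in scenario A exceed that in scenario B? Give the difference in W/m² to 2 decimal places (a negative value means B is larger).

ΔF_A − ΔF_B = -0.17 W/m²

ΔF_A = 5.27 ln(455/287) = 5.27 × 0.46082 = 2.4285 W/m².
ΔF_B = 5.27 ln(470/287) = 5.27 × 0.49325 = 2.5994 W/m².
Difference: 2.4285 − 2.5994 = -0.1709 W/m².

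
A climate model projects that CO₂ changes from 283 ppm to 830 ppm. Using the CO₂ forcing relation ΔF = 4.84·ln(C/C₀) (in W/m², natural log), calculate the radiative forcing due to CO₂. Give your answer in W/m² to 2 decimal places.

CO₂ absorption bands are partially saturated, so forcing scales with the logarithm of the concentration ratio.
CO₂: 4.84 × ln(830/283) = 4.84 × ln(2.93286) = 4.84 × 1.07598 = 5.2077 W/m².

ΔF = 5.21 W/m²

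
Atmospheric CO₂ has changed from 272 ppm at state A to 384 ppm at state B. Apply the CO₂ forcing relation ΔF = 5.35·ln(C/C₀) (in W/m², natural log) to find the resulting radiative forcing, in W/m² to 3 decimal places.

CO₂: 5.35 × ln(384/272) = 5.35 × ln(1.41176) = 5.35 × 0.34484 = 1.8449 W/m².

ΔF = 1.845 W/m²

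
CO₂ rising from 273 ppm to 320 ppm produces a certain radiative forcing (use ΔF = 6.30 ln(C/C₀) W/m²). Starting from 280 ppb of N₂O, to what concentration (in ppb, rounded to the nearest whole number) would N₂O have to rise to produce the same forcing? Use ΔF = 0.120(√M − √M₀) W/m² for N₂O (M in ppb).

CO₂ forcing: 6.30 × ln(320/273) = 6.30 × 0.158849 = 1.00075 W/m².
Set 0.120(√M − √280) = 1.00075: √M = 1.00075/0.120 + √280 = 8.3396 + 16.7332 = 25.0728.
M = (25.0728)² = 628.65 ppb.

M ≈ 629 ppb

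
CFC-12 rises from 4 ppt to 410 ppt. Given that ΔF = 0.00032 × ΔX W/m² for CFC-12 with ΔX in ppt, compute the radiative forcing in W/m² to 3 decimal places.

CFC-12: ΔF = 0.00032 × (410 − 4) = 0.00032 × 406 = 0.1299 W/m².

ΔF = 0.130 W/m²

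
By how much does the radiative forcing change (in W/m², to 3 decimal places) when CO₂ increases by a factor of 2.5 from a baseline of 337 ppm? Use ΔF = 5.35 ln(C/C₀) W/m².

Because the forcing depends only on the ratio C/C₀, the initial concentration does not enter.
ΔF = 5.35 × ln(2.5) = 5.35 × 0.91629 = 4.9022 W/m².

ΔF = 4.902 W/m²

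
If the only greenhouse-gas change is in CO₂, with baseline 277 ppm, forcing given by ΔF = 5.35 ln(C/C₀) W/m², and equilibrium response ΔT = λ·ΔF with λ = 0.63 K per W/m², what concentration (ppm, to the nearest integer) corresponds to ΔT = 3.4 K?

C ≈ 760 ppm

Required forcing: ΔF = ΔT/λ = 3.4/0.63 = 5.3968 W/m².
Then ln(C/277) = ΔF/5.35 = 5.3968/5.35 = 1.00875.
So C = 277 × e^1.00875 = 277 × 2.74217 = 759.58 ppm.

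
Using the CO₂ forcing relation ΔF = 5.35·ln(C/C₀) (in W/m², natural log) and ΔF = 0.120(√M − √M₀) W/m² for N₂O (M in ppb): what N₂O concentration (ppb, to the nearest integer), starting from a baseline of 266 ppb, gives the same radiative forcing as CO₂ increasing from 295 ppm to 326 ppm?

CO₂ forcing: 5.35 × ln(326/295) = 5.35 × 0.099922 = 0.53458 W/m².
Set 0.120(√M − √266) = 0.53458: √M = 0.53458/0.120 + √266 = 4.4548 + 16.3095 = 20.7643.
M = (20.7643)² = 431.16 ppb.

M ≈ 431 ppb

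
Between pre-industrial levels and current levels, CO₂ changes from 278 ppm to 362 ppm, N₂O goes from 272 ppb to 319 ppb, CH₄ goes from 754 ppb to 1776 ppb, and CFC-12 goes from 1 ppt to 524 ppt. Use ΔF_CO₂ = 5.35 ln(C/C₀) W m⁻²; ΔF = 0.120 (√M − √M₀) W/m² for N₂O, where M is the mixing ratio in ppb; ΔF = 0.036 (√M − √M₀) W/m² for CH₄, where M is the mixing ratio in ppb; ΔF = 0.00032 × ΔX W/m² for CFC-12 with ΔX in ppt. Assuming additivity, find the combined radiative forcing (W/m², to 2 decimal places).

CO₂: 5.35 × ln(362/278) = 5.35 × ln(1.30216) = 5.35 × 0.26402 = 1.4125 W/m².
N₂O: 0.120 × (√319 − √272) = 0.120 × (17.8606 − 16.4924) = 0.120 × 1.3682 = 0.1642 W/m².
CH₄: 0.036 × (√1776 − √754) = 0.036 × (42.1426 − 27.4591) = 0.036 × 14.6835 = 0.5286 W/m².
CFC-12: ΔF = 0.00032 × (524 − 1) = 0.00032 × 523 = 0.1674 W/m².
Total ΔF = 1.4125 + 0.1642 + 0.5286 + 0.1674 = 2.2727 W/m².

ΔF = 2.27 W/m²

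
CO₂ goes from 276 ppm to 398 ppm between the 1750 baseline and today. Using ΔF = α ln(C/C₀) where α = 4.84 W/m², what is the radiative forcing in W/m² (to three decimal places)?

ΔF = 1.772 W/m²

CO₂ absorption bands are partially saturated, so forcing scales with the logarithm of the concentration ratio.
CO₂: 4.84 × ln(398/276) = 4.84 × ln(1.44203) = 4.84 × 0.36605 = 1.7717 W/m².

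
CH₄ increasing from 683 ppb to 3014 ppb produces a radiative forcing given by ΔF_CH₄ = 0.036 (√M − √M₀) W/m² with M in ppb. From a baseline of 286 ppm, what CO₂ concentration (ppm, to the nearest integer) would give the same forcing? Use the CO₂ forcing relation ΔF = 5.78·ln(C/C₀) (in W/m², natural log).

C ≈ 342 ppm

CH₄ forcing: 0.036 × (√3014 − √683) = 0.036 × (54.8999 − 26.1343) = 0.036 × 28.7656 = 1.03556 W/m².
Set 5.78 ln(C/286) = 1.03556: ln(C/286) = 1.03556/5.78 = 0.17916, so C = 286 × e^0.17916 = 286 × 1.19621 = 342.12 ppm.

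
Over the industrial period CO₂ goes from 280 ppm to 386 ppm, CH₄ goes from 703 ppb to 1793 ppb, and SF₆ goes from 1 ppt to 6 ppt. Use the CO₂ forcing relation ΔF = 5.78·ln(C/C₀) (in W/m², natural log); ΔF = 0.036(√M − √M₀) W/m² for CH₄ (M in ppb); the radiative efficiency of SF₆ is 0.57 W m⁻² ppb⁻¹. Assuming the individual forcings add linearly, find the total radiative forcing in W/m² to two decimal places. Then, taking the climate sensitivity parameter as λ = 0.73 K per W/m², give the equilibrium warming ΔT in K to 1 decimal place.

CO₂: 5.78 × ln(386/280) = 5.78 × ln(1.37857) = 5.78 × 0.32105 = 1.8557 W/m².
CH₄: 0.036 × (√1793 − √703) = 0.036 × (42.3438 − 26.5141) = 0.036 × 15.8297 = 0.5699 W/m².
SF₆: Δ = 6 − 1 = 5 ppt = 0.005 ppb; ΔF = 0.57 × 0.005 = 0.0029 W/m².
Total ΔF = 1.8557 + 0.5699 + 0.0029 = 2.4285 W/m².
ΔT = λ ΔF = 0.73 × 2.43 = 1.7739 K.

ΔF = 2.43 W/m²; ΔT = 1.8 K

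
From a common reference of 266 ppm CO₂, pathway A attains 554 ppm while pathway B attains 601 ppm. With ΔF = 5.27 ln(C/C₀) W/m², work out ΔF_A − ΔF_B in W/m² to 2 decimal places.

ΔF_A − ΔF_B = -0.43 W/m²

ΔF_A = 5.27 ln(554/266) = 5.27 × 0.73367 = 3.8664 W/m².
ΔF_B = 5.27 ln(601/266) = 5.27 × 0.81510 = 4.2956 W/m².
Difference: 3.8664 − 4.2956 = -0.4292 W/m².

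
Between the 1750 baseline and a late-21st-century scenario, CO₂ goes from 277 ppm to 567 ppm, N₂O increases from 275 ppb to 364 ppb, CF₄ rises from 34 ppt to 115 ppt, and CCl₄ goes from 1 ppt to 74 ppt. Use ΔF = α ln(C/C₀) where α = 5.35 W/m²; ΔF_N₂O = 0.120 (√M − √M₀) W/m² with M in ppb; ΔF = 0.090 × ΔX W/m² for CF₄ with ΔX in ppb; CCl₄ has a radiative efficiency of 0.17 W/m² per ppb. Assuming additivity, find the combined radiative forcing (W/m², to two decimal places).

CO₂: 5.35 × ln(567/277) = 5.35 × ln(2.04693) = 5.35 × 0.71634 = 3.8324 W/m².
N₂O: 0.120 × (√364 − √275) = 0.120 × (19.0788 − 16.5831) = 0.120 × 2.4957 = 0.2995 W/m².
CF₄: Δ = 115 − 34 = 81 ppt = 0.081 ppb; ΔF = 0.090 × 0.081 = 0.0073 W/m².
CCl₄: Δ = 74 − 1 = 73 ppt = 0.073 ppb; ΔF = 0.17 × 0.073 = 0.0124 W/m².
Total ΔF = 3.8324 + 0.2995 + 0.0073 + 0.0124 = 4.1516 W/m².

ΔF = 4.15 W/m²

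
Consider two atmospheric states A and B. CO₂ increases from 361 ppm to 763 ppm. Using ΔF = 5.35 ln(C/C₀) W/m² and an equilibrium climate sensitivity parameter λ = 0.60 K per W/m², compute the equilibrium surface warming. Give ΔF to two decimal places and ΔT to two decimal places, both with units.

CO₂: 5.35 × ln(763/361) = 5.35 × ln(2.11357) = 5.35 × 0.74838 = 4.0038 W/m².
ΔT = λ ΔF = 0.60 × 4.00 = 2.4000 K.

ΔF = 4.00 W/m²; ΔT = 2.40 K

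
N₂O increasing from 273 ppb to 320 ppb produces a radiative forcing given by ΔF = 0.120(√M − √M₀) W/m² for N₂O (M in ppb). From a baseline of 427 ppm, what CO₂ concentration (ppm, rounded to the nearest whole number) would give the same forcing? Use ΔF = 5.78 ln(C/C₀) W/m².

N₂O forcing: 0.120 × (√320 − √273) = 0.120 × (17.8885 − 16.5227) = 0.120 × 1.3658 = 0.16390 W/m².
Set 5.78 ln(C/427) = 0.16390: ln(C/427) = 0.16390/5.78 = 0.02836, so C = 427 × e^0.02836 = 427 × 1.02877 = 439.28 ppm.

C ≈ 439 ppm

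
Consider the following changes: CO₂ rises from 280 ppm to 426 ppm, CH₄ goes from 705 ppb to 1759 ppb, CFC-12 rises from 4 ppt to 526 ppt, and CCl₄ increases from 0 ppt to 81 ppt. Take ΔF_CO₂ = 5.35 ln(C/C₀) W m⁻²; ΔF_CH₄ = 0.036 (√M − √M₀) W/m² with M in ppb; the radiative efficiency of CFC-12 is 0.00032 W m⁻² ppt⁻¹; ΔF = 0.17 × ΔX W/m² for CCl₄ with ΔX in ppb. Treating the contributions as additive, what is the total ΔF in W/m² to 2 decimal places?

CO₂: 5.35 × ln(426/280) = 5.35 × ln(1.52143) = 5.35 × 0.41965 = 2.2451 W/m².
CH₄: 0.036 × (√1759 − √705) = 0.036 × (41.9404 − 26.5518) = 0.036 × 15.3886 = 0.5540 W/m².
CFC-12: ΔF = 0.00032 × (526 − 4) = 0.00032 × 522 = 0.1670 W/m².
CCl₄: Δ = 81 − 0 = 81 ppt = 0.081 ppb; ΔF = 0.17 × 0.081 = 0.0138 W/m².
Total ΔF = 2.2451 + 0.5540 + 0.1670 + 0.0138 = 2.9799 W/m².

ΔF = 2.98 W/m²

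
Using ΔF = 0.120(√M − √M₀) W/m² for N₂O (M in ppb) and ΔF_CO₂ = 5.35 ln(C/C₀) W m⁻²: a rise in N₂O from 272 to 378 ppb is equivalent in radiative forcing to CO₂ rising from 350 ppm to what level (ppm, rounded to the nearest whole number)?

N₂O forcing: 0.120 × (√378 − √272) = 0.120 × (19.4422 − 16.4924) = 0.120 × 2.9498 = 0.35398 W/m².
Set 5.35 ln(C/350) = 0.35398: ln(C/350) = 0.35398/5.35 = 0.06616, so C = 350 × e^0.06616 = 350 × 1.06840 = 373.94 ppm.

C ≈ 374 ppm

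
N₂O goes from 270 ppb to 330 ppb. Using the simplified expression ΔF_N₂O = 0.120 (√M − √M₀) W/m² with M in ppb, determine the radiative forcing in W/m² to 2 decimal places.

N₂O: 0.120 × (√330 − √270) = 0.120 × (18.1659 − 16.4317) = 0.120 × 1.7342 = 0.2081 W/m².

ΔF = 0.21 W/m²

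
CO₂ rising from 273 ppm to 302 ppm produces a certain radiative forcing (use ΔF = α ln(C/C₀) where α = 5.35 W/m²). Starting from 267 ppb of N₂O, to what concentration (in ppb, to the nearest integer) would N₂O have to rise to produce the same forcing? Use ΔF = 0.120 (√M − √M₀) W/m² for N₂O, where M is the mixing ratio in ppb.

CO₂ forcing: 5.35 × ln(302/273) = 5.35 × 0.100955 = 0.54011 W/m².
Set 0.120(√M − √267) = 0.54011: √M = 0.54011/0.120 + √267 = 4.5009 + 16.3401 = 20.8410.
M = (20.8410)² = 434.35 ppb.

M ≈ 434 ppb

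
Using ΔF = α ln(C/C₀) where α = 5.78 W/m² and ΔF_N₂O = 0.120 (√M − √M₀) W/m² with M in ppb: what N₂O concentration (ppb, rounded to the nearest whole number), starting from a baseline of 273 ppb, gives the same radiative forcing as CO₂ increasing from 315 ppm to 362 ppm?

M ≈ 539 ppb

CO₂ forcing: 5.78 × ln(362/315) = 5.78 × 0.139072 = 0.80384 W/m².
Set 0.120(√M − √273) = 0.80384: √M = 0.80384/0.120 + √273 = 6.6987 + 16.5227 = 23.2214.
M = (23.2214)² = 539.23 ppb.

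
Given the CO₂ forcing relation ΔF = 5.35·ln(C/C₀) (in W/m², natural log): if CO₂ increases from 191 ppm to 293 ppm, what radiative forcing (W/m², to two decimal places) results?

CO₂ absorption bands are partially saturated, so forcing scales with the logarithm of the concentration ratio.
CO₂: 5.35 × ln(293/191) = 5.35 × ln(1.53403) = 5.35 × 0.42790 = 2.2893 W/m².

ΔF = 2.29 W/m²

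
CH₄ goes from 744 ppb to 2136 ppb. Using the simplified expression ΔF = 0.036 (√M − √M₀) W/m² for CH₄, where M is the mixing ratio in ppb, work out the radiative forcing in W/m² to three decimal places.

ΔF = 0.682 W/m²

CH₄: 0.036 × (√2136 − √744) = 0.036 × (46.2169 − 27.2764) = 0.036 × 18.9405 = 0.6819 W/m².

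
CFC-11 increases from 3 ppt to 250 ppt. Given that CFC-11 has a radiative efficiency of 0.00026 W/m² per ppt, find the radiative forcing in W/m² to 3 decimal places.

ΔF = 0.064 W/m²

CFC-11: ΔF = 0.00026 × (250 − 3) = 0.00026 × 247 = 0.0642 W/m².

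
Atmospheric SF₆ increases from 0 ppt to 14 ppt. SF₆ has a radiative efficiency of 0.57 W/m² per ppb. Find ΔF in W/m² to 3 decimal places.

SF₆: Δ = 14 − 0 = 14 ppt = 0.014 ppb; ΔF = 0.57 × 0.014 = 0.0080 W/m².

ΔF = 0.008 W/m²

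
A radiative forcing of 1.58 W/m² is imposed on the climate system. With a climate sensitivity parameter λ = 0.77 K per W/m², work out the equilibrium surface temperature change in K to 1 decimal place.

ΔT = λ ΔF = 0.77 × 1.58 = 1.2166 K.

ΔT = 1.2 K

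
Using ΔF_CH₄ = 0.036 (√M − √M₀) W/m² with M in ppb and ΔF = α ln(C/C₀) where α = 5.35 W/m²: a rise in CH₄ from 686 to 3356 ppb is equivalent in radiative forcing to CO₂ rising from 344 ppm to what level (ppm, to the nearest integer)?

CH₄ forcing: 0.036 × (√3356 − √686) = 0.036 × (57.9310 − 26.1916) = 0.036 × 31.7394 = 1.14262 W/m².
Set 5.35 ln(C/344) = 1.14262: ln(C/344) = 1.14262/5.35 = 0.21357, so C = 344 × e^0.21357 = 344 × 1.23809 = 425.90 ppm.

C ≈ 426 ppm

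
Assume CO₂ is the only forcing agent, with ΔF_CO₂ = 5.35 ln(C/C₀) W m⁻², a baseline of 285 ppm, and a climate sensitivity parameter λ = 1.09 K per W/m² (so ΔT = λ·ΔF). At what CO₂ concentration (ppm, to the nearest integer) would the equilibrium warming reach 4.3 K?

Required forcing: ΔF = ΔT/λ = 4.3/1.09 = 3.9450 W/m².
Then ln(C/285) = ΔF/5.35 = 3.9450/5.35 = 0.73738.
So C = 285 × e^0.73738 = 285 × 2.09045 = 595.78 ppm.

C ≈ 596 ppm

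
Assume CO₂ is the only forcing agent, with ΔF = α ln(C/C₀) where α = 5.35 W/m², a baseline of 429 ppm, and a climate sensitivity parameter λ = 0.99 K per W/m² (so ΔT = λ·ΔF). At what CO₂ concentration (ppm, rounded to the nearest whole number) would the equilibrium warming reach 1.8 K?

C ≈ 603 ppm

Required forcing: ΔF = ΔT/λ = 1.8/0.99 = 1.8182 W/m².
Then ln(C/429) = ΔF/5.35 = 1.8182/5.35 = 0.33985.
So C = 429 × e^0.33985 = 429 × 1.40474 = 602.63 ppm.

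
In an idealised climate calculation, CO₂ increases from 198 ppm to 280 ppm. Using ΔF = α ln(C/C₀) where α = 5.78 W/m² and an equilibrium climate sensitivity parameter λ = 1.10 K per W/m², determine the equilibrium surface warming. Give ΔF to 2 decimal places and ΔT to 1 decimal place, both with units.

CO₂: 5.78 × ln(280/198) = 5.78 × ln(1.41414) = 5.78 × 0.34652 = 2.0029 W/m².
ΔT = λ ΔF = 1.10 × 2.00 = 2.2000 K.

ΔF = 2.00 W/m²; ΔT = 2.2 K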